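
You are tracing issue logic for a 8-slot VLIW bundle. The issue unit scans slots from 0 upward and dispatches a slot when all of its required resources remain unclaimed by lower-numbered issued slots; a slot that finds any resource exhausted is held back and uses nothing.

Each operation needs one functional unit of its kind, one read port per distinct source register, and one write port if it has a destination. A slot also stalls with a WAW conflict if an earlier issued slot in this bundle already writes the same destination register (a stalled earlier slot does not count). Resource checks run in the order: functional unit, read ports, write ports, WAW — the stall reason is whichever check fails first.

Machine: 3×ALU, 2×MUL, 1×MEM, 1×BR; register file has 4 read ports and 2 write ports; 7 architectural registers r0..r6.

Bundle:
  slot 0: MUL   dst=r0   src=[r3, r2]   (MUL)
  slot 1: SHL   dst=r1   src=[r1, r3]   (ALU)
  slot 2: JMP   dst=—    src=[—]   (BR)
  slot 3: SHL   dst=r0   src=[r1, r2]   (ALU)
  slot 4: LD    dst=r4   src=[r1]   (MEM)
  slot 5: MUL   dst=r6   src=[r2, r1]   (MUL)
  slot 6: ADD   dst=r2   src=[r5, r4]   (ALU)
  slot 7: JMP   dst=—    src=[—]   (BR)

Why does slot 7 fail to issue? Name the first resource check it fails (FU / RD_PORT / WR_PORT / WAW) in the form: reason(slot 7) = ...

[0] MUL needs rd=2 wr=1: ok; after: ALU=3 MUL=1 MEM=1 BR=1, R=2, W=1
[1] ALU needs rd=2 wr=1: ok; after: ALU=2 MUL=1 MEM=1 BR=1, R=0, W=0
[2] BR needs rd=0 wr=0: ok; after: ALU=2 MUL=1 MEM=1 BR=0, R=0, W=0
[3] ALU needs rd=2 wr=1: RD_PORT; after: ALU=2 MUL=1 MEM=1 BR=0, R=0, W=0
[4] MEM needs rd=1 wr=1: RD_PORT; after: ALU=2 MUL=1 MEM=1 BR=0, R=0, W=0
[5] MUL needs rd=2 wr=1: RD_PORT; after: ALU=2 MUL=1 MEM=1 BR=0, R=0, W=0
[6] ALU needs rd=2 wr=1: RD_PORT; after: ALU=2 MUL=1 MEM=1 BR=0, R=0, W=0
[7] BR needs rd=0 wr=0: FU; after: ALU=2 MUL=1 MEM=1 BR=0, R=0, W=0

reason(slot 7) = FU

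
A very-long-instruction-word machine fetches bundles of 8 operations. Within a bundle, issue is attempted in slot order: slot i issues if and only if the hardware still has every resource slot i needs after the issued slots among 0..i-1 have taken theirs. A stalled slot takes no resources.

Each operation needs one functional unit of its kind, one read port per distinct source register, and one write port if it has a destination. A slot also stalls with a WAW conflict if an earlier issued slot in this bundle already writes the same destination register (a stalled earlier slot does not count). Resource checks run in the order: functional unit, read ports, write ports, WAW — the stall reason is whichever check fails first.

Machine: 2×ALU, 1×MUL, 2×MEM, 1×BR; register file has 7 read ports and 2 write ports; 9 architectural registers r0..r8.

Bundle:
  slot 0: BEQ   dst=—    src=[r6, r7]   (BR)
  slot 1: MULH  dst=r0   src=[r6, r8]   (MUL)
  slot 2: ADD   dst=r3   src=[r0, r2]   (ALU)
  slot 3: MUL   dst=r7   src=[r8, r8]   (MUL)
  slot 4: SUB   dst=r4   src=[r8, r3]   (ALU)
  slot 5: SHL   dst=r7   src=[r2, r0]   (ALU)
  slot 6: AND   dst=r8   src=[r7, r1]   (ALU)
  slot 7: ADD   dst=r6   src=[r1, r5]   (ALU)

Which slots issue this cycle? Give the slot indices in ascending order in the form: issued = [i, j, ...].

issued = [0, 1, 2]

slot 0 (BR): ISSUE — free A2,Mu1,Ld2,B0 rp5 wp2
slot 1 (MUL): ISSUE — free A2,Mu0,Ld2,B0 rp3 wp1
slot 2 (ALU): ISSUE — free A1,Mu0,Ld2,B0 rp1 wp0
slot 3 (MUL): stall FU — free A1,Mu0,Ld2,B0 rp1 wp0
slot 4 (ALU): stall RD_PORT — free A1,Mu0,Ld2,B0 rp1 wp0
slot 5 (ALU): stall RD_PORT — free A1,Mu0,Ld2,B0 rp1 wp0
slot 6 (ALU): stall RD_PORT — free A1,Mu0,Ld2,B0 rp1 wp0
slot 7 (ALU): stall RD_PORT — free A1,Mu0,Ld2,B0 rp1 wp0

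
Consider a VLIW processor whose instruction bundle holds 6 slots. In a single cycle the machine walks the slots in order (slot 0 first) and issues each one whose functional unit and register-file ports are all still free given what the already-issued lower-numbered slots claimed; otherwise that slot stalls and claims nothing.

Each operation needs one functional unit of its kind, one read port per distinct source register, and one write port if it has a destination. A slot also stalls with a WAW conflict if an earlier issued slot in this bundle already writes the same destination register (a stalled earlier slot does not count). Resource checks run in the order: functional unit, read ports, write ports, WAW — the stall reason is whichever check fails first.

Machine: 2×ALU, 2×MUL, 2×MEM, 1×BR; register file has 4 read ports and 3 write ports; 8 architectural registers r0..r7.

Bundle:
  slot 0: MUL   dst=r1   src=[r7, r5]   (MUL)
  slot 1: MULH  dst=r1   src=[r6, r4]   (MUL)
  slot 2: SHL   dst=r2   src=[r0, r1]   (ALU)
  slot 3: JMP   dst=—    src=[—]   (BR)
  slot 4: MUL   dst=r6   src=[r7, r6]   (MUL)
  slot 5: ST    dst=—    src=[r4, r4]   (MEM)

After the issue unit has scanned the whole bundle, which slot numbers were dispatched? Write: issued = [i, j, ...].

issued = [0, 2, 3]

  0. MUL→r1 ⇒ go  {2A/1Mu/2Ld/1B | 2r 2w}
  1. MUL→r1 ⇒ no(WAW)  {2A/1Mu/2Ld/1B | 2r 2w}
  2. ALU→r2 ⇒ go  {1A/1Mu/2Ld/1B | 0r 1w}
  3. BR ⇒ go  {1A/1Mu/2Ld/0B | 0r 1w}
  4. MUL→r6 ⇒ no(RD_PORT)  {1A/1Mu/2Ld/0B | 0r 1w}
  5. MEM ⇒ no(RD_PORT)  {1A/1Mu/2Ld/0B | 0r 1w}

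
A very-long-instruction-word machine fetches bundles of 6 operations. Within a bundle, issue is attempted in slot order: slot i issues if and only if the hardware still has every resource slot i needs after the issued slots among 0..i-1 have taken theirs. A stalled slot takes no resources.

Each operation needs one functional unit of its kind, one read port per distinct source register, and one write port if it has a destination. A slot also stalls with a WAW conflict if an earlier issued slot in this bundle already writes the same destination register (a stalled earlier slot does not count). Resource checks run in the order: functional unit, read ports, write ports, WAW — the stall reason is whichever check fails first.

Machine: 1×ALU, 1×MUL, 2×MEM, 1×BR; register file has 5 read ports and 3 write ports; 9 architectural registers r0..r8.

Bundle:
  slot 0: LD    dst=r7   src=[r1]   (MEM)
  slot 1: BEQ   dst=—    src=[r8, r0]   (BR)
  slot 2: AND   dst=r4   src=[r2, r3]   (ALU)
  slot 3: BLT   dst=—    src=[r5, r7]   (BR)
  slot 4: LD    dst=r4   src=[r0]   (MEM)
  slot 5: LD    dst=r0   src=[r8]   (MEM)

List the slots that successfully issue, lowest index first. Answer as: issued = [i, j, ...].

issued = [0, 1, 2]

[0] MEM needs rd=1 wr=1: ok; after: ALU=1 MUL=1 MEM=1 BR=1, R=4, W=2
[1] BR needs rd=2 wr=0: ok; after: ALU=1 MUL=1 MEM=1 BR=0, R=2, W=2
[2] ALU needs rd=2 wr=1: ok; after: ALU=0 MUL=1 MEM=1 BR=0, R=0, W=1
[3] BR needs rd=2 wr=0: FU; after: ALU=0 MUL=1 MEM=1 BR=0, R=0, W=1
[4] MEM needs rd=1 wr=1: RD_PORT; after: ALU=0 MUL=1 MEM=1 BR=0, R=0, W=1
[5] MEM needs rd=1 wr=1: RD_PORT; after: ALU=0 MUL=1 MEM=1 BR=0, R=0, W=1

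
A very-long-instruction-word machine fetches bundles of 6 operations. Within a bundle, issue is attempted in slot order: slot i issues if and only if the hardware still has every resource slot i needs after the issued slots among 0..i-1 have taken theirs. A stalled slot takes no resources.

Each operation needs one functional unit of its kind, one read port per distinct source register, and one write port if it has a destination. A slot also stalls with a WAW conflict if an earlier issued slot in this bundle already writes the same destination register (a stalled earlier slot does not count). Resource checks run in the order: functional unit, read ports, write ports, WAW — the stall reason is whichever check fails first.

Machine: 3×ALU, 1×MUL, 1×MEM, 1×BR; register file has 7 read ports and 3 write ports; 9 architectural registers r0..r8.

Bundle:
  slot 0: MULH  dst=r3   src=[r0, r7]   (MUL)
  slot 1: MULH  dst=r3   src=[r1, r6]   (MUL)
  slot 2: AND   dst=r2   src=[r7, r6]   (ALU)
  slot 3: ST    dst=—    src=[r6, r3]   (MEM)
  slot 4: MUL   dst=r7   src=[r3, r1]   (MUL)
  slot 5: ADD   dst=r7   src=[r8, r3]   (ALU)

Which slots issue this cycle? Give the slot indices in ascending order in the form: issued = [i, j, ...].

issued = [0, 2, 3]

  0. MUL→r3 ⇒ go  {3A/0Mu/1Ld/1B | 5r 2w}
  1. MUL→r3 ⇒ no(FU)  {3A/0Mu/1Ld/1B | 5r 2w}
  2. ALU→r2 ⇒ go  {2A/0Mu/1Ld/1B | 3r 1w}
  3. MEM ⇒ go  {2A/0Mu/0Ld/1B | 1r 1w}
  4. MUL→r7 ⇒ no(FU)  {2A/0Mu/0Ld/1B | 1r 1w}
  5. ALU→r7 ⇒ no(RD_PORT)  {2A/0Mu/0Ld/1B | 1r 1w}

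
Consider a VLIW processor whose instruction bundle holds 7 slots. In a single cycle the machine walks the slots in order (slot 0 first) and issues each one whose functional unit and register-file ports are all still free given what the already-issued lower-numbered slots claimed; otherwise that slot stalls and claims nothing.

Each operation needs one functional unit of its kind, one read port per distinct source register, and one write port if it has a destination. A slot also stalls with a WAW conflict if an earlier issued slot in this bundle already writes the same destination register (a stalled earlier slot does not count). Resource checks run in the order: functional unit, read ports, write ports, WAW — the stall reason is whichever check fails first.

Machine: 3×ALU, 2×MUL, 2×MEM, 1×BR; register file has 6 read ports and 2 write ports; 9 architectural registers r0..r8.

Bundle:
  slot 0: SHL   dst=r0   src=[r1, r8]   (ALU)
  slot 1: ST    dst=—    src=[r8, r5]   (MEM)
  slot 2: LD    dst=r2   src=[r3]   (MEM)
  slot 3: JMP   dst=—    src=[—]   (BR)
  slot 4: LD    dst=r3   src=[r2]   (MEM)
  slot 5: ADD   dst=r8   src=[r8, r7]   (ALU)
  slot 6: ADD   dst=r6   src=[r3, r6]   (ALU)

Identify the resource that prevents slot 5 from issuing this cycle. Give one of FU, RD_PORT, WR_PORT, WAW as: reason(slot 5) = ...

reason(slot 5) = RD_PORT

[0] ALU needs rd=2 wr=1: ok; after: ALU=2 MUL=2 MEM=2 BR=1, R=4, W=1
[1] MEM needs rd=2 wr=0: ok; after: ALU=2 MUL=2 MEM=1 BR=1, R=2, W=1
[2] MEM needs rd=1 wr=1: ok; after: ALU=2 MUL=2 MEM=0 BR=1, R=1, W=0
[3] BR needs rd=0 wr=0: ok; after: ALU=2 MUL=2 MEM=0 BR=0, R=1, W=0
[4] MEM needs rd=1 wr=1: FU; after: ALU=2 MUL=2 MEM=0 BR=0, R=1, W=0
[5] ALU needs rd=2 wr=1: RD_PORT; after: ALU=2 MUL=2 MEM=0 BR=0, R=1, W=0
[6] ALU needs rd=2 wr=1: RD_PORT; after: ALU=2 MUL=2 MEM=0 BR=0, R=1, W=0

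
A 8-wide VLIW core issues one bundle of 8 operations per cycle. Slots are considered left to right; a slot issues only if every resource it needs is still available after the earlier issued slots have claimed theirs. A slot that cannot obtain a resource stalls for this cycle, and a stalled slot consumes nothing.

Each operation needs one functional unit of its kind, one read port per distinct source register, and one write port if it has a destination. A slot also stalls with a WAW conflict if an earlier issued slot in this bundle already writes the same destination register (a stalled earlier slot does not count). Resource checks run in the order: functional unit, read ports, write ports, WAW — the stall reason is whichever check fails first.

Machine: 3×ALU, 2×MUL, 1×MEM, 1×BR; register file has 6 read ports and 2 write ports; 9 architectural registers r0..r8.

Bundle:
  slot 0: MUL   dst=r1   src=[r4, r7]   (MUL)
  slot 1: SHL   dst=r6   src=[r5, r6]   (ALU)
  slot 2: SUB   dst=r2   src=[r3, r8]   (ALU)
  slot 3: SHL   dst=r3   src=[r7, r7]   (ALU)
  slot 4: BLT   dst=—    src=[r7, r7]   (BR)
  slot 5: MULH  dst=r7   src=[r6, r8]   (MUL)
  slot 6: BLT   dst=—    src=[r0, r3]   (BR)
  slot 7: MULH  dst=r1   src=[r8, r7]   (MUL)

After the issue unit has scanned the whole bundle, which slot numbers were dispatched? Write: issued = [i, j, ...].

issued = [0, 1, 4]

#0 MUL src=r4,r7 dispatched  <A:3 Mu:1 Ld:1 B:1 rd:4 wr:1>
#1 ALU src=r5,r6 dispatched  <A:2 Mu:1 Ld:1 B:1 rd:2 wr:0>
#2 ALU src=r3,r8 held:WR_PORT  <A:2 Mu:1 Ld:1 B:1 rd:2 wr:0>
#3 ALU src=r7,r7 held:WR_PORT  <A:2 Mu:1 Ld:1 B:1 rd:2 wr:0>
#4 BR src=r7,r7 dispatched  <A:2 Mu:1 Ld:1 B:0 rd:1 wr:0>
#5 MUL src=r6,r8 held:RD_PORT  <A:2 Mu:1 Ld:1 B:0 rd:1 wr:0>
#6 BR src=r0,r3 held:FU  <A:2 Mu:1 Ld:1 B:0 rd:1 wr:0>
#7 MUL src=r8,r7 held:RD_PORT  <A:2 Mu:1 Ld:1 B:0 rd:1 wr:0>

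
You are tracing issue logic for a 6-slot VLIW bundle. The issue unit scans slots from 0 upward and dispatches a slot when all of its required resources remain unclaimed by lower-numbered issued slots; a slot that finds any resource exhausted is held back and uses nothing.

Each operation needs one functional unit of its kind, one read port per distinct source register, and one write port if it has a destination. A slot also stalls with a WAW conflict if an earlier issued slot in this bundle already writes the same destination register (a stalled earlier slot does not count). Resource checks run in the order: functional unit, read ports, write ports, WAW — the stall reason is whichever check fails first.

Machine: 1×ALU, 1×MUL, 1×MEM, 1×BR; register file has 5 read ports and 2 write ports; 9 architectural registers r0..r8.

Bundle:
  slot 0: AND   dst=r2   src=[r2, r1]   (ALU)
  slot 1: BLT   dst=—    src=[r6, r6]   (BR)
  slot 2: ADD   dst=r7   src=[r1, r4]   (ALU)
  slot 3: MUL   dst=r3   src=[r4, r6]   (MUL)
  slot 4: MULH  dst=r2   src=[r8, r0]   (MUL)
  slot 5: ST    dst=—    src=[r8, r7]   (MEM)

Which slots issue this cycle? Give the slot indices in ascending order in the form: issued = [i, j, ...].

issued = [0, 1, 3]

slot 0 (ALU): ISSUE — free A0,Mu1,Ld1,B1 rp3 wp1
slot 1 (BR): ISSUE — free A0,Mu1,Ld1,B0 rp2 wp1
slot 2 (ALU): stall FU — free A0,Mu1,Ld1,B0 rp2 wp1
slot 3 (MUL): ISSUE — free A0,Mu0,Ld1,B0 rp0 wp0
slot 4 (MUL): stall FU — free A0,Mu0,Ld1,B0 rp0 wp0
slot 5 (MEM): stall RD_PORT — free A0,Mu0,Ld1,B0 rp0 wp0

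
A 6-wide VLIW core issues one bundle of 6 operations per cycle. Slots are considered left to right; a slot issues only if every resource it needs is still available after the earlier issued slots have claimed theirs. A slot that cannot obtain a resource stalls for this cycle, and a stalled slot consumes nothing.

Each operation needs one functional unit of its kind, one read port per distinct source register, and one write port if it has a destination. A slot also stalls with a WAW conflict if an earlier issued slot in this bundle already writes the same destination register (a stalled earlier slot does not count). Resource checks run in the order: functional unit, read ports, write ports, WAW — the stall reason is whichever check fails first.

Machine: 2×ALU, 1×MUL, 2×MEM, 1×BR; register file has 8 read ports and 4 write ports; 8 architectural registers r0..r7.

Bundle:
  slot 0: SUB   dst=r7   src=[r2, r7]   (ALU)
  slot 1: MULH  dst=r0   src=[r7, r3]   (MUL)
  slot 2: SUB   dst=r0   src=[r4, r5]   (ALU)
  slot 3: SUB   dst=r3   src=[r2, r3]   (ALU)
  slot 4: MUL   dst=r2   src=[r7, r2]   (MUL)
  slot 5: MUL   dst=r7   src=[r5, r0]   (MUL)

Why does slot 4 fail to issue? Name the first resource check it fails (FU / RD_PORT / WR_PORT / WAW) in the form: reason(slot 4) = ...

[0] ALU needs rd=2 wr=1: ok; after: ALU=1 MUL=1 MEM=2 BR=1, R=6, W=3
[1] MUL needs rd=2 wr=1: ok; after: ALU=1 MUL=0 MEM=2 BR=1, R=4, W=2
[2] ALU needs rd=2 wr=1: WAW; after: ALU=1 MUL=0 MEM=2 BR=1, R=4, W=2
[3] ALU needs rd=2 wr=1: ok; after: ALU=0 MUL=0 MEM=2 BR=1, R=2, W=1
[4] MUL needs rd=2 wr=1: FU; after: ALU=0 MUL=0 MEM=2 BR=1, R=2, W=1
[5] MUL needs rd=2 wr=1: FU; after: ALU=0 MUL=0 MEM=2 BR=1, R=2, W=1

reason(slot 4) = FU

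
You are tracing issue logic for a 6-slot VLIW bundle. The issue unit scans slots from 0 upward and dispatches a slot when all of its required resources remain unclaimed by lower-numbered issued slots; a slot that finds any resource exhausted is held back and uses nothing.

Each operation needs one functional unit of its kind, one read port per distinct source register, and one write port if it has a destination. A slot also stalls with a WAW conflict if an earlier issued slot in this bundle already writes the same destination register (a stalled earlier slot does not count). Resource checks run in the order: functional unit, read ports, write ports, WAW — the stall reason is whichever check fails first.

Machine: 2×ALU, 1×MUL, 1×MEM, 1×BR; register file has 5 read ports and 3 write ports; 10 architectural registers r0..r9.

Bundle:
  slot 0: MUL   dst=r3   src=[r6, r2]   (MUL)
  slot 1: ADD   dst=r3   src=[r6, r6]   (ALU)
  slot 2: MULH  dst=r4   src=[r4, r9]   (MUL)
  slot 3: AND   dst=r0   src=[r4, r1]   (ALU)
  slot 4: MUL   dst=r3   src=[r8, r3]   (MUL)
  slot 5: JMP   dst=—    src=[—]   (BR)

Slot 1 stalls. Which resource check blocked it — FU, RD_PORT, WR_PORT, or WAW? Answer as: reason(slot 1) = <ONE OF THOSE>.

reason(slot 1) = WAW

[0] MUL needs rd=2 wr=1: ok; after: ALU=2 MUL=0 MEM=1 BR=1, R=3, W=2
[1] ALU needs rd=1 wr=1: WAW; after: ALU=2 MUL=0 MEM=1 BR=1, R=3, W=2
[2] MUL needs rd=2 wr=1: FU; after: ALU=2 MUL=0 MEM=1 BR=1, R=3, W=2
[3] ALU needs rd=2 wr=1: ok; after: ALU=1 MUL=0 MEM=1 BR=1, R=1, W=1
[4] MUL needs rd=2 wr=1: FU; after: ALU=1 MUL=0 MEM=1 BR=1, R=1, W=1
[5] BR needs rd=0 wr=0: ok; after: ALU=1 MUL=0 MEM=1 BR=0, R=1, W=1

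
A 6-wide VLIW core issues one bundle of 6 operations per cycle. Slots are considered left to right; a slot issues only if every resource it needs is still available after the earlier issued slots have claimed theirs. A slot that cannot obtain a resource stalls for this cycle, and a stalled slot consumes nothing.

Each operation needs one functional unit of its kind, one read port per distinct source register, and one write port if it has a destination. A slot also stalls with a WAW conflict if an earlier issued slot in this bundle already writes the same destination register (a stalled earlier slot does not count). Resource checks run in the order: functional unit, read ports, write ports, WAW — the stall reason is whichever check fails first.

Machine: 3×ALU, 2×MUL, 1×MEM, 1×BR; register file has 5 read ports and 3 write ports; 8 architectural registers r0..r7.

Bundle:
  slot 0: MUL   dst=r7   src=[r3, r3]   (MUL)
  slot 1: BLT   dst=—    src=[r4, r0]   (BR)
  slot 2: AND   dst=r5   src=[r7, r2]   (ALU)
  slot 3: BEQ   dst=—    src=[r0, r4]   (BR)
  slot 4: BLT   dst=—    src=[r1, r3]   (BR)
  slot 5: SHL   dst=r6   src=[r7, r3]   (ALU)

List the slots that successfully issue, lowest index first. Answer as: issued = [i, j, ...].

  0. MUL→r7 ⇒ go  {3A/1Mu/1Ld/1B | 4r 2w}
  1. BR ⇒ go  {3A/1Mu/1Ld/0B | 2r 2w}
  2. ALU→r5 ⇒ go  {2A/1Mu/1Ld/0B | 0r 1w}
  3. BR ⇒ no(FU)  {2A/1Mu/1Ld/0B | 0r 1w}
  4. BR ⇒ no(FU)  {2A/1Mu/1Ld/0B | 0r 1w}
  5. ALU→r6 ⇒ no(RD_PORT)  {2A/1Mu/1Ld/0B | 0r 1w}

issued = [0, 1, 2]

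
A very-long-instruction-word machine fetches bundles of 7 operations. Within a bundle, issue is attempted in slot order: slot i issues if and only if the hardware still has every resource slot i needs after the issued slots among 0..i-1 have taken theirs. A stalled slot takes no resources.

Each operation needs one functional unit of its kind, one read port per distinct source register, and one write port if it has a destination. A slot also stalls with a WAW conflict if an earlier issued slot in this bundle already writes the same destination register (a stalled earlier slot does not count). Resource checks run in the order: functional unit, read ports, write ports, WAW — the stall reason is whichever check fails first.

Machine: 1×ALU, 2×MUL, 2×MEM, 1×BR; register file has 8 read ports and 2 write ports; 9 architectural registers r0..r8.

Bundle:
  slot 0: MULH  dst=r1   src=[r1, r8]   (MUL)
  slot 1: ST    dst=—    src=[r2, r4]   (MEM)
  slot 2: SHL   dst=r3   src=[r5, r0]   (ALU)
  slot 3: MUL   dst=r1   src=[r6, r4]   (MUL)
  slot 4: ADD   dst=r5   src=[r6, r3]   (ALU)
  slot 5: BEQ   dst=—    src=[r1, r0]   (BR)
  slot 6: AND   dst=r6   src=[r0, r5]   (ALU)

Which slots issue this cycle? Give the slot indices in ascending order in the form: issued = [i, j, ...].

issued = [0, 1, 2, 5]

slot 0 (MUL): ISSUE — free A1,Mu1,Ld2,B1 rp6 wp1
slot 1 (MEM): ISSUE — free A1,Mu1,Ld1,B1 rp4 wp1
slot 2 (ALU): ISSUE — free A0,Mu1,Ld1,B1 rp2 wp0
slot 3 (MUL): stall WR_PORT — free A0,Mu1,Ld1,B1 rp2 wp0
slot 4 (ALU): stall FU — free A0,Mu1,Ld1,B1 rp2 wp0
slot 5 (BR): ISSUE — free A0,Mu1,Ld1,B0 rp0 wp0
slot 6 (ALU): stall FU — free A0,Mu1,Ld1,B0 rp0 wp0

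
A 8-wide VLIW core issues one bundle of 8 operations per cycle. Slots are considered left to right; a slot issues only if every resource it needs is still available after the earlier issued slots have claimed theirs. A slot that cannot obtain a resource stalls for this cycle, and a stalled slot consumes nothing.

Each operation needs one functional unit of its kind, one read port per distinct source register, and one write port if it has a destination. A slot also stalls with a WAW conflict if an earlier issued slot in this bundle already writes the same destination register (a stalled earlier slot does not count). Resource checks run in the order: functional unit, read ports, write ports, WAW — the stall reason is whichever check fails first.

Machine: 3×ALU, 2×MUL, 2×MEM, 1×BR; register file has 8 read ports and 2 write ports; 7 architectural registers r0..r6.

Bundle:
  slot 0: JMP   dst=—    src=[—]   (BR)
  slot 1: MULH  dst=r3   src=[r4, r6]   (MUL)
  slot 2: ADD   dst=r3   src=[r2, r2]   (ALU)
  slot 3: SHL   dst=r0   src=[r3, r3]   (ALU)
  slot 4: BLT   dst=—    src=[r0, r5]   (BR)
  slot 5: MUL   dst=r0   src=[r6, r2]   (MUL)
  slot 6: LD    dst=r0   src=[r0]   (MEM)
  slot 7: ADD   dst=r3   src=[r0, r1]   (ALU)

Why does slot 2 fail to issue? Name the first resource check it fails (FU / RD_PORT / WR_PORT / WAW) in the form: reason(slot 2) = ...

reason(slot 2) = WAW

slot 0 (BR): ISSUE — free A3,Mu2,Ld2,B0 rp8 wp2
slot 1 (MUL): ISSUE — free A3,Mu1,Ld2,B0 rp6 wp1
slot 2 (ALU): stall WAW — free A3,Mu1,Ld2,B0 rp6 wp1
slot 3 (ALU): ISSUE — free A2,Mu1,Ld2,B0 rp5 wp0
slot 4 (BR): stall FU — free A2,Mu1,Ld2,B0 rp5 wp0
slot 5 (MUL): stall WR_PORT — free A2,Mu1,Ld2,B0 rp5 wp0
slot 6 (MEM): stall WR_PORT — free A2,Mu1,Ld2,B0 rp5 wp0
slot 7 (ALU): stall WR_PORT — free A2,Mu1,Ld2,B0 rp5 wp0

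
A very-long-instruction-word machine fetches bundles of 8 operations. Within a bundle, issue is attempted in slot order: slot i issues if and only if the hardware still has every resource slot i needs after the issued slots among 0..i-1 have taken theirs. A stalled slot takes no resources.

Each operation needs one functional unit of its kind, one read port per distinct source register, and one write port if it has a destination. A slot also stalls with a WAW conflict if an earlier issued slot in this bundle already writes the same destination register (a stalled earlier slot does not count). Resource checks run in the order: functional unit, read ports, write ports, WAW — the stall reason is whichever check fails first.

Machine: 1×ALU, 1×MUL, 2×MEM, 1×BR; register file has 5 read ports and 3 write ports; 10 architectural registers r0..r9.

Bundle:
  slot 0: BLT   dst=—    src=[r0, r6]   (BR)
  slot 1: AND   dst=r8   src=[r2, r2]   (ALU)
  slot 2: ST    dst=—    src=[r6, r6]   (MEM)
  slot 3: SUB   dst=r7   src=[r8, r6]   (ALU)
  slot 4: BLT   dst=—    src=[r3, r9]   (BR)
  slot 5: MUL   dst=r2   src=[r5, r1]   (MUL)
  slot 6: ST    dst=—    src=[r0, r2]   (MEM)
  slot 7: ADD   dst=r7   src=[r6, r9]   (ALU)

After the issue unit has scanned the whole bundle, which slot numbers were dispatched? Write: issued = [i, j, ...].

(0) want 1×BR +2rd +0wr — yes → AL1|MU1|ME2|BR0|rd3|wr3
(1) want 1×ALU +1rd +1wr — yes → AL0|MU1|ME2|BR0|rd2|wr2
(2) want 1×MEM +1rd +0wr — yes → AL0|MU1|ME1|BR0|rd1|wr2
(3) want 1×ALU +2rd +1wr — FU → AL0|MU1|ME1|BR0|rd1|wr2
(4) want 1×BR +2rd +0wr — FU → AL0|MU1|ME1|BR0|rd1|wr2
(5) want 1×MUL +2rd +1wr — RD_PORT → AL0|MU1|ME1|BR0|rd1|wr2
(6) want 1×MEM +2rd +0wr — RD_PORT → AL0|MU1|ME1|BR0|rd1|wr2
(7) want 1×ALU +2rd +1wr — FU → AL0|MU1|ME1|BR0|rd1|wr2

issued = [0, 1, 2]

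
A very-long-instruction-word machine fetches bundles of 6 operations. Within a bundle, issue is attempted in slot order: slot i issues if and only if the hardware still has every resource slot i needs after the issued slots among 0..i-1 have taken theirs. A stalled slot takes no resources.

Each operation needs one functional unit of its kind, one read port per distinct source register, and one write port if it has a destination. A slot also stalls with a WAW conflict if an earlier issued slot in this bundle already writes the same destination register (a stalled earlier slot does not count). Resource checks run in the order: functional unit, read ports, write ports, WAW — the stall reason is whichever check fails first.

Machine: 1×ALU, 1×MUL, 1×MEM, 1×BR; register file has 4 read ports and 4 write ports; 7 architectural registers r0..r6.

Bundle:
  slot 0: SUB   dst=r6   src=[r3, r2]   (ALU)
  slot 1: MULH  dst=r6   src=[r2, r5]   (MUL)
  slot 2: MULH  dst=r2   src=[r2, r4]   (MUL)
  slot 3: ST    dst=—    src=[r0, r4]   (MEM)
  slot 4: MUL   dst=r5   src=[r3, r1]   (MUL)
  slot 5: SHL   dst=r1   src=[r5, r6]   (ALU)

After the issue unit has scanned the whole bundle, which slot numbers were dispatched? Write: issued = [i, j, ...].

issued = [0, 2]

slot 0 (ALU): ISSUE — free A0,Mu1,Ld1,B1 rp2 wp3
slot 1 (MUL): stall WAW — free A0,Mu1,Ld1,B1 rp2 wp3
slot 2 (MUL): ISSUE — free A0,Mu0,Ld1,B1 rp0 wp2
slot 3 (MEM): stall RD_PORT — free A0,Mu0,Ld1,B1 rp0 wp2
slot 4 (MUL): stall FU — free A0,Mu0,Ld1,B1 rp0 wp2
slot 5 (ALU): stall FU — free A0,Mu0,Ld1,B1 rp0 wp2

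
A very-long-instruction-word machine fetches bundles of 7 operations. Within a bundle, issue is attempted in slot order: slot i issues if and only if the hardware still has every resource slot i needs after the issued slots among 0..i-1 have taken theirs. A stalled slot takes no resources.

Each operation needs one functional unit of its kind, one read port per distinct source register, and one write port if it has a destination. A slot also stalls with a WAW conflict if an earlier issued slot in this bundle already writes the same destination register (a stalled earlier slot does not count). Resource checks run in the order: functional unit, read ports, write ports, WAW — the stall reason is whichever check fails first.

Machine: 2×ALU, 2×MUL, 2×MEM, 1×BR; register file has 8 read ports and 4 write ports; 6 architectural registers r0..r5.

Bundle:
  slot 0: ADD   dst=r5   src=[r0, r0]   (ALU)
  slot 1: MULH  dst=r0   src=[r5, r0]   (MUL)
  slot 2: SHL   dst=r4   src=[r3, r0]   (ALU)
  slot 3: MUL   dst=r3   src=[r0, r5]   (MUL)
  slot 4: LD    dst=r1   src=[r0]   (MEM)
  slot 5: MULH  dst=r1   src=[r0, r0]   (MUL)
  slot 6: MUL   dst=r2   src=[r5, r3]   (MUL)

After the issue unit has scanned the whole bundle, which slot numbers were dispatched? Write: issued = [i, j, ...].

issued = [0, 1, 2, 3]

(0) want 1×ALU +1rd +1wr — yes → AL1|MU2|ME2|BR1|rd7|wr3
(1) want 1×MUL +2rd +1wr — yes → AL1|MU1|ME2|BR1|rd5|wr2
(2) want 1×ALU +2rd +1wr — yes → AL0|MU1|ME2|BR1|rd3|wr1
(3) want 1×MUL +2rd +1wr — yes → AL0|MU0|ME2|BR1|rd1|wr0
(4) want 1×MEM +1rd +1wr — WR_PORT → AL0|MU0|ME2|BR1|rd1|wr0
(5) want 1×MUL +1rd +1wr — FU → AL0|MU0|ME2|BR1|rd1|wr0
(6) want 1×MUL +2rd +1wr — FU → AL0|MU0|ME2|BR1|rd1|wr0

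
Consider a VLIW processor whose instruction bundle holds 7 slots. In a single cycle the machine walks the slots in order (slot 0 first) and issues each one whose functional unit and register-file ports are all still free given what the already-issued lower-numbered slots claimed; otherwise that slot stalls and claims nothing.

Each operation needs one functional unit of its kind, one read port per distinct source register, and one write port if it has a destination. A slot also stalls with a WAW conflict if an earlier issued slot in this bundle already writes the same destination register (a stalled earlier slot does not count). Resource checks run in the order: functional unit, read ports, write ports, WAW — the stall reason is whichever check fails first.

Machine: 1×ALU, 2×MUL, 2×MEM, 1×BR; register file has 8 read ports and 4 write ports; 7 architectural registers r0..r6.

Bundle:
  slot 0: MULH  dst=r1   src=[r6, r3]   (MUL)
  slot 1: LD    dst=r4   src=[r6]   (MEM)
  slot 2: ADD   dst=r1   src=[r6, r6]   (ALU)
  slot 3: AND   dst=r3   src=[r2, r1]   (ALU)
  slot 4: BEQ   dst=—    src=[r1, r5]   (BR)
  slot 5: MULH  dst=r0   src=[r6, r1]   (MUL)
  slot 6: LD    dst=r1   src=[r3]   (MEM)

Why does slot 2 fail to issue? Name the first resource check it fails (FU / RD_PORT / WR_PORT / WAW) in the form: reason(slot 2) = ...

reason(slot 2) = WAW

(0) want 1×MUL +2rd +1wr — yes → AL1|MU1|ME2|BR1|rd6|wr3
(1) want 1×MEM +1rd +1wr — yes → AL1|MU1|ME1|BR1|rd5|wr2
(2) want 1×ALU +1rd +1wr — WAW → AL1|MU1|ME1|BR1|rd5|wr2
(3) want 1×ALU +2rd +1wr — yes → AL0|MU1|ME1|BR1|rd3|wr1
(4) want 1×BR +2rd +0wr — yes → AL0|MU1|ME1|BR0|rd1|wr1
(5) want 1×MUL +2rd +1wr — RD_PORT → AL0|MU1|ME1|BR0|rd1|wr1
(6) want 1×MEM +1rd +1wr — WAW → AL0|MU1|ME1|BR0|rd1|wr1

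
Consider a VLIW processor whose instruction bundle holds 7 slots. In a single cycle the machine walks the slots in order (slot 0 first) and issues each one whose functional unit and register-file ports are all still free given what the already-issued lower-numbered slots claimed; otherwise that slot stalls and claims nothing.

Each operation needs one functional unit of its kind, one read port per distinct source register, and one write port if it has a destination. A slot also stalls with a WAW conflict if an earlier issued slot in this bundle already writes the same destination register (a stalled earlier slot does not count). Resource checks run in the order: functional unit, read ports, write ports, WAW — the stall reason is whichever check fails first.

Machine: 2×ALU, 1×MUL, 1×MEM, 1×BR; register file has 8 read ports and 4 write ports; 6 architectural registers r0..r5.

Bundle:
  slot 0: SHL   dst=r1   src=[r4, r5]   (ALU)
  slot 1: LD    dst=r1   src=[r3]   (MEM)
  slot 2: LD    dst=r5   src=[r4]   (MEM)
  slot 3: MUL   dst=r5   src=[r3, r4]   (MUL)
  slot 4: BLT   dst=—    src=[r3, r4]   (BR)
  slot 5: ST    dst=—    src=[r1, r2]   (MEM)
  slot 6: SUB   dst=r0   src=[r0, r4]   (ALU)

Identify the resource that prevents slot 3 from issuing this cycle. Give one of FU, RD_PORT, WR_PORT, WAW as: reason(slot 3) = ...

reason(slot 3) = WAW

  0. ALU→r1 ⇒ go  {1A/1Mu/1Ld/1B | 6r 3w}
  1. MEM→r1 ⇒ no(WAW)  {1A/1Mu/1Ld/1B | 6r 3w}
  2. MEM→r5 ⇒ go  {1A/1Mu/0Ld/1B | 5r 2w}
  3. MUL→r5 ⇒ no(WAW)  {1A/1Mu/0Ld/1B | 5r 2w}
  4. BR ⇒ go  {1A/1Mu/0Ld/0B | 3r 2w}
  5. MEM ⇒ no(FU)  {1A/1Mu/0Ld/0B | 3r 2w}
  6. ALU→r0 ⇒ go  {0A/1Mu/0Ld/0B | 1r 1w}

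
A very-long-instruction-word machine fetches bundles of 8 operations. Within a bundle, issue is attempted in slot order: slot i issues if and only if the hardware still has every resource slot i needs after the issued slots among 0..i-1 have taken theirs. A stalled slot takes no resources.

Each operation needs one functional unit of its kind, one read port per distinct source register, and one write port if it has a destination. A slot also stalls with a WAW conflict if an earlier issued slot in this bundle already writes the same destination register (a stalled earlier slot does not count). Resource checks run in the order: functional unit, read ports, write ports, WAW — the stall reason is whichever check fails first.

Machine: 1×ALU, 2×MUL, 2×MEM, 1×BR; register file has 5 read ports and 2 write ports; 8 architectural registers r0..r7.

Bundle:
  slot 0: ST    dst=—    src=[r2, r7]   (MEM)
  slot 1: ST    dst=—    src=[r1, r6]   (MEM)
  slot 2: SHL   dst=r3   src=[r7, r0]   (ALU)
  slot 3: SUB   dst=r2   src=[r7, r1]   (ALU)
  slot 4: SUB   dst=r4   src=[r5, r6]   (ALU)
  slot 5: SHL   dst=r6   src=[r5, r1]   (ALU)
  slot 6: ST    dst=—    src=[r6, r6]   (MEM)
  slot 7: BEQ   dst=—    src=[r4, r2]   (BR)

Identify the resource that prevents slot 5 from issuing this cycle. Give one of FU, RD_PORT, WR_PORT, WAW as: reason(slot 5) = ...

reason(slot 5) = RD_PORT

  0. MEM ⇒ go  {1A/2Mu/1Ld/1B | 3r 2w}
  1. MEM ⇒ go  {1A/2Mu/0Ld/1B | 1r 2w}
  2. ALU→r3 ⇒ no(RD_PORT)  {1A/2Mu/0Ld/1B | 1r 2w}
  3. ALU→r2 ⇒ no(RD_PORT)  {1A/2Mu/0Ld/1B | 1r 2w}
  4. ALU→r4 ⇒ no(RD_PORT)  {1A/2Mu/0Ld/1B | 1r 2w}
  5. ALU→r6 ⇒ no(RD_PORT)  {1A/2Mu/0Ld/1B | 1r 2w}
  6. MEM ⇒ no(FU)  {1A/2Mu/0Ld/1B | 1r 2w}
  7. BR ⇒ no(RD_PORT)  {1A/2Mu/0Ld/1B | 1r 2w}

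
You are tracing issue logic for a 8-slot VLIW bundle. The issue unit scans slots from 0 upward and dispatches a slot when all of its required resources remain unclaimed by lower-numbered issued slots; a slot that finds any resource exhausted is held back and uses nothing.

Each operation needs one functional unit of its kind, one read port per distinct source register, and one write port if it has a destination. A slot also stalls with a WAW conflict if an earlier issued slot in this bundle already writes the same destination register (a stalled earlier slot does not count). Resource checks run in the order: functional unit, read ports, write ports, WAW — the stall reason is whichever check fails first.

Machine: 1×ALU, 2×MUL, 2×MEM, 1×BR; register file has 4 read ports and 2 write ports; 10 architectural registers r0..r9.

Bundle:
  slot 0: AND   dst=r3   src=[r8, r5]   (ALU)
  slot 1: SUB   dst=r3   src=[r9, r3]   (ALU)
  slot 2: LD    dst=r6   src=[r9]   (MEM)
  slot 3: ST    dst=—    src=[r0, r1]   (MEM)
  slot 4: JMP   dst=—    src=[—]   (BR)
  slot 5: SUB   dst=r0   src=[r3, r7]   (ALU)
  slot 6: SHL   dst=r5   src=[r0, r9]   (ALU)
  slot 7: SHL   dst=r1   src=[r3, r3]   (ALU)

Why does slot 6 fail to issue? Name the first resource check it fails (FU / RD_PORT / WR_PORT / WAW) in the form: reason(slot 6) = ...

[0] ALU needs rd=2 wr=1: ok; after: ALU=0 MUL=2 MEM=2 BR=1, R=2, W=1
[1] ALU needs rd=2 wr=1: FU; after: ALU=0 MUL=2 MEM=2 BR=1, R=2, W=1
[2] MEM needs rd=1 wr=1: ok; after: ALU=0 MUL=2 MEM=1 BR=1, R=1, W=0
[3] MEM needs rd=2 wr=0: RD_PORT; after: ALU=0 MUL=2 MEM=1 BR=1, R=1, W=0
[4] BR needs rd=0 wr=0: ok; after: ALU=0 MUL=2 MEM=1 BR=0, R=1, W=0
[5] ALU needs rd=2 wr=1: FU; after: ALU=0 MUL=2 MEM=1 BR=0, R=1, W=0
[6] ALU needs rd=2 wr=1: FU; after: ALU=0 MUL=2 MEM=1 BR=0, R=1, W=0
[7] ALU needs rd=1 wr=1: FU; after: ALU=0 MUL=2 MEM=1 BR=0, R=1, W=0

reason(slot 6) = FU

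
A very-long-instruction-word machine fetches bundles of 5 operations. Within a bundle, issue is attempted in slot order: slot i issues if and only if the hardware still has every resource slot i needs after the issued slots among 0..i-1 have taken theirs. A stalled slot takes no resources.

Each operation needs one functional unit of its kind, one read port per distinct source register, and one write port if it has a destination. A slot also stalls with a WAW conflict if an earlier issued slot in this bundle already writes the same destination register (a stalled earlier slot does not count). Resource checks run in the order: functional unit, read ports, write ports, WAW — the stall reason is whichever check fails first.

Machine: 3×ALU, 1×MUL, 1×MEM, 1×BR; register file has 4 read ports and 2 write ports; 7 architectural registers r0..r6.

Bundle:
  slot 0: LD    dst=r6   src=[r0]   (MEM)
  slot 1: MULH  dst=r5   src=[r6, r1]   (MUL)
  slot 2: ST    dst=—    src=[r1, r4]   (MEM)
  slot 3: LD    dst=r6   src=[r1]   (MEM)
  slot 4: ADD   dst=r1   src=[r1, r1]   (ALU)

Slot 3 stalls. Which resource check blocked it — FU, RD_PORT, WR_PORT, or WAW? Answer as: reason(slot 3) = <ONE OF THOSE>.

slot 0 (MEM): ISSUE — free A3,Mu1,Ld0,B1 rp3 wp1
slot 1 (MUL): ISSUE — free A3,Mu0,Ld0,B1 rp1 wp0
slot 2 (MEM): stall FU — free A3,Mu0,Ld0,B1 rp1 wp0
slot 3 (MEM): stall FU — free A3,Mu0,Ld0,B1 rp1 wp0
slot 4 (ALU): stall WR_PORT — free A3,Mu0,Ld0,B1 rp1 wp0

reason(slot 3) = FU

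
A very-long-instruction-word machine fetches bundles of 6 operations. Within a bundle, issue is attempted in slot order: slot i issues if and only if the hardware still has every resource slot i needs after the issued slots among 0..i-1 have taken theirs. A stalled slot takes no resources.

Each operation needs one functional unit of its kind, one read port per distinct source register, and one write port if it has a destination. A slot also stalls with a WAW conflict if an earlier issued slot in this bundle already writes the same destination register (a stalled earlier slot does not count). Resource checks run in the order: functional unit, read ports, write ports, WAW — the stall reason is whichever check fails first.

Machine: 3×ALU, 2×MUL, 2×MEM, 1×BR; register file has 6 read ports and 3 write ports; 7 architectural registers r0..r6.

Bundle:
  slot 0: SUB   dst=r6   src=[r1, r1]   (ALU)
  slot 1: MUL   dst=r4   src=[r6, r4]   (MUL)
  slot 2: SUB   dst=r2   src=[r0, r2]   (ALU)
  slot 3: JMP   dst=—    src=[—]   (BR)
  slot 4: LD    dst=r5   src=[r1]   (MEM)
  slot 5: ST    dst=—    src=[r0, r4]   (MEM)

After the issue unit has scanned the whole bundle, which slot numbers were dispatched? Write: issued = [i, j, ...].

#0 ALU src=r1,r1 dispatched  <A:2 Mu:2 Ld:2 B:1 rd:5 wr:2>
#1 MUL src=r6,r4 dispatched  <A:2 Mu:1 Ld:2 B:1 rd:3 wr:1>
#2 ALU src=r0,r2 dispatched  <A:1 Mu:1 Ld:2 B:1 rd:1 wr:0>
#3 BR src=- dispatched  <A:1 Mu:1 Ld:2 B:0 rd:1 wr:0>
#4 MEM src=r1 held:WR_PORT  <A:1 Mu:1 Ld:2 B:0 rd:1 wr:0>
#5 MEM src=r0,r4 held:RD_PORT  <A:1 Mu:1 Ld:2 B:0 rd:1 wr:0>

issued = [0, 1, 2, 3]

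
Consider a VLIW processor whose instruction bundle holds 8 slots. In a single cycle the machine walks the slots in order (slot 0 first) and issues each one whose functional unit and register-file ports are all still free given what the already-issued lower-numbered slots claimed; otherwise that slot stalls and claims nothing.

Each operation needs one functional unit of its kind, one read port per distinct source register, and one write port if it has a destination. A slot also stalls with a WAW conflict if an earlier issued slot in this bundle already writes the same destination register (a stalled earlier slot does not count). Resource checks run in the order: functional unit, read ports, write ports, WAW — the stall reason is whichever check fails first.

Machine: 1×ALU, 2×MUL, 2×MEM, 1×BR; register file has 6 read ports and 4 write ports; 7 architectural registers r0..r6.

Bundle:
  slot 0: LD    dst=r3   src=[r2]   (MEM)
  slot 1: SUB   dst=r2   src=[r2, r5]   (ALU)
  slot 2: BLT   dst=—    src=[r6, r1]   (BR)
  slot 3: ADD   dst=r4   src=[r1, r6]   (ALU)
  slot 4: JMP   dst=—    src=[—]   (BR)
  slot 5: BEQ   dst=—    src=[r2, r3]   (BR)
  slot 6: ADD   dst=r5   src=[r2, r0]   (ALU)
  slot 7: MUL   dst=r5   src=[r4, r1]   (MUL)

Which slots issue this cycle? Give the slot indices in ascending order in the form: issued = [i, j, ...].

slot 0 (MEM): ISSUE — free A1,Mu2,Ld1,B1 rp5 wp3
slot 1 (ALU): ISSUE — free A0,Mu2,Ld1,B1 rp3 wp2
slot 2 (BR): ISSUE — free A0,Mu2,Ld1,B0 rp1 wp2
slot 3 (ALU): stall FU — free A0,Mu2,Ld1,B0 rp1 wp2
slot 4 (BR): stall FU — free A0,Mu2,Ld1,B0 rp1 wp2
slot 5 (BR): stall FU — free A0,Mu2,Ld1,B0 rp1 wp2
slot 6 (ALU): stall FU — free A0,Mu2,Ld1,B0 rp1 wp2
slot 7 (MUL): stall RD_PORT — free A0,Mu2,Ld1,B0 rp1 wp2

issued = [0, 1, 2]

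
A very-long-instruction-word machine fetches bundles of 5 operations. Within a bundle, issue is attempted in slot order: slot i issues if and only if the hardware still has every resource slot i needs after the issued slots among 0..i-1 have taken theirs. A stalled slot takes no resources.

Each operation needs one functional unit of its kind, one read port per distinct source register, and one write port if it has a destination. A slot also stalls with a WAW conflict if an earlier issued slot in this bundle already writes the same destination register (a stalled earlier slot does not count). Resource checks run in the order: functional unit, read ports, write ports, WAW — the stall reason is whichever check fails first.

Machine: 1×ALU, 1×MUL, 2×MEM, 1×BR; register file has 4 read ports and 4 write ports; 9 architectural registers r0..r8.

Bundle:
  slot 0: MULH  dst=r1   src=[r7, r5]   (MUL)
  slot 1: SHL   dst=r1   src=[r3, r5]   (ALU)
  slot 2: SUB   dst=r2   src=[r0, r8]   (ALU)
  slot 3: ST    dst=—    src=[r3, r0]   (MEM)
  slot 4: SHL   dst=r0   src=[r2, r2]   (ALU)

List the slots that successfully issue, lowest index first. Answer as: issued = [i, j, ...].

#0 MUL src=r7,r5 dispatched  <A:1 Mu:0 Ld:2 B:1 rd:2 wr:3>
#1 ALU src=r3,r5 held:WAW  <A:1 Mu:0 Ld:2 B:1 rd:2 wr:3>
#2 ALU src=r0,r8 dispatched  <A:0 Mu:0 Ld:2 B:1 rd:0 wr:2>
#3 MEM src=r3,r0 held:RD_PORT  <A:0 Mu:0 Ld:2 B:1 rd:0 wr:2>
#4 ALU src=r2,r2 held:FU  <A:0 Mu:0 Ld:2 B:1 rd:0 wr:2>

issued = [0, 2]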